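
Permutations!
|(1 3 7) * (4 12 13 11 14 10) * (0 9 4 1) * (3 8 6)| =13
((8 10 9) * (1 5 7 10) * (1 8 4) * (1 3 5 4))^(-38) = (1 7 4 10 3 9 5) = ((1 4 3 5 7 10 9))^(-38)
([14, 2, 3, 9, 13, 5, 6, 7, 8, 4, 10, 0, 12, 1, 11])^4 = (0 14 11)(1 4 3)(2 13 9)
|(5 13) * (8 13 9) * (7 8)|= |(5 9 7 8 13)|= 5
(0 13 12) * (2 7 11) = (0 13 12)(2 7 11) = [13, 1, 7, 3, 4, 5, 6, 11, 8, 9, 10, 2, 0, 12]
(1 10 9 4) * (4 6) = (1 10 9 6 4) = [0, 10, 2, 3, 1, 5, 4, 7, 8, 6, 9]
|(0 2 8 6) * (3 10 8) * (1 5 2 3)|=15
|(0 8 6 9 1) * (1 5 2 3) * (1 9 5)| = |(0 8 6 5 2 3 9 1)| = 8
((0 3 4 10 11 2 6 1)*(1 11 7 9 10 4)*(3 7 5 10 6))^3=(0 6 3 7 11 1 9 2)(5 10)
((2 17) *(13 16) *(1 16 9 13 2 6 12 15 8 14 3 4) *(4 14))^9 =(17)(3 14)(9 13)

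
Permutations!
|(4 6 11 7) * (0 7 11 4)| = |(11)(0 7)(4 6)| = 2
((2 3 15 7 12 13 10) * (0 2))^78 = (0 13 7 3)(2 10 12 15)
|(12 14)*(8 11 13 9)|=4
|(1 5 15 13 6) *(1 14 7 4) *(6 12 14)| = 8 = |(1 5 15 13 12 14 7 4)|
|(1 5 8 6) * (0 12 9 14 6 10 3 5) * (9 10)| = |(0 12 10 3 5 8 9 14 6 1)| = 10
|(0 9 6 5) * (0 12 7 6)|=|(0 9)(5 12 7 6)|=4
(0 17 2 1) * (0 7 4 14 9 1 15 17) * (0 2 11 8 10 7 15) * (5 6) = (0 2)(1 15 17 11 8 10 7 4 14 9)(5 6) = [2, 15, 0, 3, 14, 6, 5, 4, 10, 1, 7, 8, 12, 13, 9, 17, 16, 11]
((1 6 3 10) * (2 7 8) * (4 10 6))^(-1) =((1 4 10)(2 7 8)(3 6))^(-1) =(1 10 4)(2 8 7)(3 6)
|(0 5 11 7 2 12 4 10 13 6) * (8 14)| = 10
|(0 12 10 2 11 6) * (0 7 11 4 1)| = 6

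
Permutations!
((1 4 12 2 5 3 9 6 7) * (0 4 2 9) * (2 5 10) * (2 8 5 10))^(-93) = ((0 4 12 9 6 7 1 10 8 5 3))^(-93) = (0 1 4 10 12 8 9 5 6 3 7)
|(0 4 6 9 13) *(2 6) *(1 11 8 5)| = 12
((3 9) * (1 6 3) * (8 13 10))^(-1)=((1 6 3 9)(8 13 10))^(-1)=(1 9 3 6)(8 10 13)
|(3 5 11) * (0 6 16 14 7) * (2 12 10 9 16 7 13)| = 21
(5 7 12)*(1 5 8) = (1 5 7 12 8) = [0, 5, 2, 3, 4, 7, 6, 12, 1, 9, 10, 11, 8]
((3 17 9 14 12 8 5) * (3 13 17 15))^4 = ((3 15)(5 13 17 9 14 12 8))^4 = (5 14 13 12 17 8 9)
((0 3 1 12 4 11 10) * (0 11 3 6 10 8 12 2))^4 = (0 8 1 10 4)(2 11 3 6 12)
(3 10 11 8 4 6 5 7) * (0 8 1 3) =(0 8 4 6 5 7)(1 3 10 11) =[8, 3, 2, 10, 6, 7, 5, 0, 4, 9, 11, 1]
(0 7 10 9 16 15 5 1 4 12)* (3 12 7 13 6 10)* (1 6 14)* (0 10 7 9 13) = (1 4 9 16 15 5 6 7 3 12 10 13 14) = [0, 4, 2, 12, 9, 6, 7, 3, 8, 16, 13, 11, 10, 14, 1, 5, 15]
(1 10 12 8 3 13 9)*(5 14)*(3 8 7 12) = [0, 10, 2, 13, 4, 14, 6, 12, 8, 1, 3, 11, 7, 9, 5] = (1 10 3 13 9)(5 14)(7 12)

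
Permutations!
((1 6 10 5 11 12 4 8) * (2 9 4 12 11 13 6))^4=((1 2 9 4 8)(5 13 6 10))^4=(13)(1 8 4 9 2)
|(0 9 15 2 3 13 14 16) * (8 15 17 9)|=|(0 8 15 2 3 13 14 16)(9 17)|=8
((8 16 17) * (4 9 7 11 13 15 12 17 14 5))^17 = ((4 9 7 11 13 15 12 17 8 16 14 5))^17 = (4 15 14 11 8 9 12 5 13 16 7 17)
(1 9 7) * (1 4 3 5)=(1 9 7 4 3 5)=[0, 9, 2, 5, 3, 1, 6, 4, 8, 7]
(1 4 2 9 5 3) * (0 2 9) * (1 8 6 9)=[2, 4, 0, 8, 1, 3, 9, 7, 6, 5]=(0 2)(1 4)(3 8 6 9 5)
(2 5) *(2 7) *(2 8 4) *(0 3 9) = (0 3 9)(2 5 7 8 4) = [3, 1, 5, 9, 2, 7, 6, 8, 4, 0]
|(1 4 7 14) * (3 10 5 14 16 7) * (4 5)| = 6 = |(1 5 14)(3 10 4)(7 16)|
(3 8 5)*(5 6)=(3 8 6 5)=[0, 1, 2, 8, 4, 3, 5, 7, 6]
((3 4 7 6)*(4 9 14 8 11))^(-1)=(3 6 7 4 11 8 14 9)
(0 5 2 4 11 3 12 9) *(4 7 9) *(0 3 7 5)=(2 5)(3 12 4 11 7 9)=[0, 1, 5, 12, 11, 2, 6, 9, 8, 3, 10, 7, 4]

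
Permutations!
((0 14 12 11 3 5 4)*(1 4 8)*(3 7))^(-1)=((0 14 12 11 7 3 5 8 1 4))^(-1)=(0 4 1 8 5 3 7 11 12 14)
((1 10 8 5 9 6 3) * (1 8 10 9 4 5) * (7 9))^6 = ((10)(1 7 9 6 3 8)(4 5))^6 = (10)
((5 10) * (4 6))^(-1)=(4 6)(5 10)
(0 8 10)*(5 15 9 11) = (0 8 10)(5 15 9 11) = [8, 1, 2, 3, 4, 15, 6, 7, 10, 11, 0, 5, 12, 13, 14, 9]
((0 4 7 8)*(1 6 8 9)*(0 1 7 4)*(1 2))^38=((1 6 8 2)(7 9))^38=(9)(1 8)(2 6)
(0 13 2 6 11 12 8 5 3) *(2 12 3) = (0 13 12 8 5 2 6 11 3) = [13, 1, 6, 0, 4, 2, 11, 7, 5, 9, 10, 3, 8, 12]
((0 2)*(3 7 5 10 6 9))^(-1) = (0 2)(3 9 6 10 5 7)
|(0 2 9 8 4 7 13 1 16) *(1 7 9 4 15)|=8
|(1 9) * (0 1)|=3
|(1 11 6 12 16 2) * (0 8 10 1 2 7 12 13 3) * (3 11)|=|(0 8 10 1 3)(6 13 11)(7 12 16)|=15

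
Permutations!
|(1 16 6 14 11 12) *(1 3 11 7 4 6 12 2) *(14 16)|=|(1 14 7 4 6 16 12 3 11 2)|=10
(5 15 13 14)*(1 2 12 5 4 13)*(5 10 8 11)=(1 2 12 10 8 11 5 15)(4 13 14)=[0, 2, 12, 3, 13, 15, 6, 7, 11, 9, 8, 5, 10, 14, 4, 1]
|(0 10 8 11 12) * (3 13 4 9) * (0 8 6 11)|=|(0 10 6 11 12 8)(3 13 4 9)|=12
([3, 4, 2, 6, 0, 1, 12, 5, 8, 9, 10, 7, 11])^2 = [6, 0, 2, 12, 3, 4, 11, 1, 8, 9, 10, 5, 7]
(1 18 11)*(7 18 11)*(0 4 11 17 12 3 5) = (0 4 11 1 17 12 3 5)(7 18) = [4, 17, 2, 5, 11, 0, 6, 18, 8, 9, 10, 1, 3, 13, 14, 15, 16, 12, 7]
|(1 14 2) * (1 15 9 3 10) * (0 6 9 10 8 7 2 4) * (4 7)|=6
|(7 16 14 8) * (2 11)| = 4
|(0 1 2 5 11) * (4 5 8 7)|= |(0 1 2 8 7 4 5 11)|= 8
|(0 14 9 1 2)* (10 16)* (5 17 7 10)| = 5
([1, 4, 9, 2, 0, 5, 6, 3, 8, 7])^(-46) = (0 4 1)(2 7)(3 9)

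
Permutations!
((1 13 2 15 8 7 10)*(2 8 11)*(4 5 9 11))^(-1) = ((1 13 8 7 10)(2 15 4 5 9 11))^(-1) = (1 10 7 8 13)(2 11 9 5 4 15)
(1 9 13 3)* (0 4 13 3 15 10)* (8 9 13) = (0 4 8 9 3 1 13 15 10) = [4, 13, 2, 1, 8, 5, 6, 7, 9, 3, 0, 11, 12, 15, 14, 10]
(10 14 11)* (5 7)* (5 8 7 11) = (5 11 10 14)(7 8) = [0, 1, 2, 3, 4, 11, 6, 8, 7, 9, 14, 10, 12, 13, 5]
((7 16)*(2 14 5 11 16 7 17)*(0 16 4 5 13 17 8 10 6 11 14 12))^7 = (0 5 16 14 8 13 10 17 6 2 11 12 4) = ((0 16 8 10 6 11 4 5 14 13 17 2 12))^7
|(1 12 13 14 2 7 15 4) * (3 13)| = |(1 12 3 13 14 2 7 15 4)| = 9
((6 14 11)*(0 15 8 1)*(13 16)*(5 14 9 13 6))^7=(0 1 8 15)(5 14 11)(6 16 13 9)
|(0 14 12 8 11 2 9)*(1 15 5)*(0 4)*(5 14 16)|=12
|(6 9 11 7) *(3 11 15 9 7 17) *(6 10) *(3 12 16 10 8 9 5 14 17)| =|(3 11)(5 14 17 12 16 10 6 7 8 9 15)| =22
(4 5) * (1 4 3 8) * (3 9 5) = (1 4 3 8)(5 9) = [0, 4, 2, 8, 3, 9, 6, 7, 1, 5]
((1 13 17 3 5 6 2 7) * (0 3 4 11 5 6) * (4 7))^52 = (17)(0 2 5 6 11 3 4)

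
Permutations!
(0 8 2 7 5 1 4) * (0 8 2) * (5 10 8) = (0 2 7 10 8)(1 4 5) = [2, 4, 7, 3, 5, 1, 6, 10, 0, 9, 8]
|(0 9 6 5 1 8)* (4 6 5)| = |(0 9 5 1 8)(4 6)| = 10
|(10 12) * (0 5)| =|(0 5)(10 12)| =2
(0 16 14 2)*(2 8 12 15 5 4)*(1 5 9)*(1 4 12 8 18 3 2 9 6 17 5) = [16, 1, 0, 2, 9, 12, 17, 7, 8, 4, 10, 11, 15, 13, 18, 6, 14, 5, 3] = (0 16 14 18 3 2)(4 9)(5 12 15 6 17)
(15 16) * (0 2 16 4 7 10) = (0 2 16 15 4 7 10) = [2, 1, 16, 3, 7, 5, 6, 10, 8, 9, 0, 11, 12, 13, 14, 4, 15]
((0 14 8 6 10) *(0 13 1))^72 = (0 8 10 1 14 6 13)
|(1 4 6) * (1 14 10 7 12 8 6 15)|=6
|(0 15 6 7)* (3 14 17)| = 12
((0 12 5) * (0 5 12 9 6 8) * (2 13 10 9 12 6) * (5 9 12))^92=(0 9 13 12 8 5 2 10 6)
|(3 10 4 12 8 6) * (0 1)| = |(0 1)(3 10 4 12 8 6)| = 6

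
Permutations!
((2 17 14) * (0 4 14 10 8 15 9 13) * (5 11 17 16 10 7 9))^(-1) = ((0 4 14 2 16 10 8 15 5 11 17 7 9 13))^(-1) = (0 13 9 7 17 11 5 15 8 10 16 2 14 4)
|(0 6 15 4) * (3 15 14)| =6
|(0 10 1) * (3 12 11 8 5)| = 15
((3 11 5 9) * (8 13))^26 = ((3 11 5 9)(8 13))^26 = (13)(3 5)(9 11)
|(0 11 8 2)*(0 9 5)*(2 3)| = 7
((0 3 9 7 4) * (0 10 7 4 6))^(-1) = ((0 3 9 4 10 7 6))^(-1) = (0 6 7 10 4 9 3)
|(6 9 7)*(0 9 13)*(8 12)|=10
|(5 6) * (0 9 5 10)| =|(0 9 5 6 10)| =5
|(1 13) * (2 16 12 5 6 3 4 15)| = 8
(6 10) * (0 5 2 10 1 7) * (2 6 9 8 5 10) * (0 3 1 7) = (0 10 9 8 5 6 7 3 1) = [10, 0, 2, 1, 4, 6, 7, 3, 5, 8, 9]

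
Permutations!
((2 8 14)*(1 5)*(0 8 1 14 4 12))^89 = (0 8 4 12)(1 5 14 2)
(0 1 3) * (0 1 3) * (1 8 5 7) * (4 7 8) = [3, 0, 2, 4, 7, 8, 6, 1, 5] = (0 3 4 7 1)(5 8)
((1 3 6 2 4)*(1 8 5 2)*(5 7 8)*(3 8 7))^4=((1 8 3 6)(2 4 5))^4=(8)(2 4 5)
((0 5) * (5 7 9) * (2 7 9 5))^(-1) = ((0 9 2 7 5))^(-1) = (0 5 7 2 9)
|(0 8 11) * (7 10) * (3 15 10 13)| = |(0 8 11)(3 15 10 7 13)| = 15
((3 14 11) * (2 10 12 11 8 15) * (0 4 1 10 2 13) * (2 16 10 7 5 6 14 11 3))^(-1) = (0 13 15 8 14 6 5 7 1 4)(2 11 3 12 10 16)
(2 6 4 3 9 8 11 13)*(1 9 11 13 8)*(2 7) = (1 9)(2 6 4 3 11 8 13 7) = [0, 9, 6, 11, 3, 5, 4, 2, 13, 1, 10, 8, 12, 7]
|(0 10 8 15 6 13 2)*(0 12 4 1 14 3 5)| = |(0 10 8 15 6 13 2 12 4 1 14 3 5)| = 13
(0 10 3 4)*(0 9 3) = (0 10)(3 4 9) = [10, 1, 2, 4, 9, 5, 6, 7, 8, 3, 0]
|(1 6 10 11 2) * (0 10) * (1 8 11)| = |(0 10 1 6)(2 8 11)| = 12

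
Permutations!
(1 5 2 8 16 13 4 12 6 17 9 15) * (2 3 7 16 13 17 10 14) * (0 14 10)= [14, 5, 8, 7, 12, 3, 0, 16, 13, 15, 10, 11, 6, 4, 2, 1, 17, 9]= (0 14 2 8 13 4 12 6)(1 5 3 7 16 17 9 15)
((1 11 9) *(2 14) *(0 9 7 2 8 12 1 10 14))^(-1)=(0 2 7 11 1 12 8 14 10 9)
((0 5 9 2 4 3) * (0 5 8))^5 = ((0 8)(2 4 3 5 9))^5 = (9)(0 8)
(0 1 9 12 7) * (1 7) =[7, 9, 2, 3, 4, 5, 6, 0, 8, 12, 10, 11, 1] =(0 7)(1 9 12)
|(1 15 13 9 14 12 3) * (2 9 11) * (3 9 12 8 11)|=|(1 15 13 3)(2 12 9 14 8 11)|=12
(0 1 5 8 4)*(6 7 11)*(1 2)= (0 2 1 5 8 4)(6 7 11)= [2, 5, 1, 3, 0, 8, 7, 11, 4, 9, 10, 6]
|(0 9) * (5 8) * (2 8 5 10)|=6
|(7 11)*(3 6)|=2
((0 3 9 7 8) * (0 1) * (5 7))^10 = ((0 3 9 5 7 8 1))^10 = (0 5 1 9 8 3 7)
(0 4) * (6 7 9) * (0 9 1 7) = (0 4 9 6)(1 7) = [4, 7, 2, 3, 9, 5, 0, 1, 8, 6]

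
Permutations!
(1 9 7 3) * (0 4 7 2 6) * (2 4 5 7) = (0 5 7 3 1 9 4 2 6) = [5, 9, 6, 1, 2, 7, 0, 3, 8, 4]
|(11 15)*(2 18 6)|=|(2 18 6)(11 15)|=6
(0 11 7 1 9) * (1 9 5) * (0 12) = (0 11 7 9 12)(1 5) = [11, 5, 2, 3, 4, 1, 6, 9, 8, 12, 10, 7, 0]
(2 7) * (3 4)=(2 7)(3 4)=[0, 1, 7, 4, 3, 5, 6, 2]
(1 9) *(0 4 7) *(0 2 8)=[4, 9, 8, 3, 7, 5, 6, 2, 0, 1]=(0 4 7 2 8)(1 9)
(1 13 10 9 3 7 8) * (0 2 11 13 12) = (0 2 11 13 10 9 3 7 8 1 12) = [2, 12, 11, 7, 4, 5, 6, 8, 1, 3, 9, 13, 0, 10]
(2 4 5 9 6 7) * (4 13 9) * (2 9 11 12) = (2 13 11 12)(4 5)(6 7 9) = [0, 1, 13, 3, 5, 4, 7, 9, 8, 6, 10, 12, 2, 11]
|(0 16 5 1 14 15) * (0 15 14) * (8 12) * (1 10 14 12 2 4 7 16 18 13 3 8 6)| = |(0 18 13 3 8 2 4 7 16 5 10 14 12 6 1)| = 15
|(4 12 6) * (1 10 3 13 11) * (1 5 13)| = |(1 10 3)(4 12 6)(5 13 11)| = 3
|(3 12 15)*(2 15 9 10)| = 6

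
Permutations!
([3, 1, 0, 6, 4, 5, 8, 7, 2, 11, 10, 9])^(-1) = (0 2 8 6 3)(9 11)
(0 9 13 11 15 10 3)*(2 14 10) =(0 9 13 11 15 2 14 10 3) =[9, 1, 14, 0, 4, 5, 6, 7, 8, 13, 3, 15, 12, 11, 10, 2]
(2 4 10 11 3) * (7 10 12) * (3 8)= (2 4 12 7 10 11 8 3)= [0, 1, 4, 2, 12, 5, 6, 10, 3, 9, 11, 8, 7]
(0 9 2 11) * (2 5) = (0 9 5 2 11) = [9, 1, 11, 3, 4, 2, 6, 7, 8, 5, 10, 0]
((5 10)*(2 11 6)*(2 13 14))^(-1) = (2 14 13 6 11)(5 10)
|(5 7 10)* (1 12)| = 6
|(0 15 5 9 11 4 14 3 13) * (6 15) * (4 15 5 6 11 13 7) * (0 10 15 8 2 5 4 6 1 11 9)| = 10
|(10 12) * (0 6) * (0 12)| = |(0 6 12 10)| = 4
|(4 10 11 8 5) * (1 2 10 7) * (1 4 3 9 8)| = |(1 2 10 11)(3 9 8 5)(4 7)| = 4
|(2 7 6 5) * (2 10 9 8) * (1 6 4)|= 9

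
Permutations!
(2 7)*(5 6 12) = (2 7)(5 6 12) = [0, 1, 7, 3, 4, 6, 12, 2, 8, 9, 10, 11, 5]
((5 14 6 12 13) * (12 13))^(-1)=((5 14 6 13))^(-1)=(5 13 6 14)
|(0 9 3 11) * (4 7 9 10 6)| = 8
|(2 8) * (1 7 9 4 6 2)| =|(1 7 9 4 6 2 8)| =7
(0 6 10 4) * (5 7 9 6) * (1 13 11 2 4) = [5, 13, 4, 3, 0, 7, 10, 9, 8, 6, 1, 2, 12, 11] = (0 5 7 9 6 10 1 13 11 2 4)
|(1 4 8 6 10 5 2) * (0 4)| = |(0 4 8 6 10 5 2 1)| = 8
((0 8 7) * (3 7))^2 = ((0 8 3 7))^2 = (0 3)(7 8)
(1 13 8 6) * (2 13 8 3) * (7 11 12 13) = (1 8 6)(2 7 11 12 13 3) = [0, 8, 7, 2, 4, 5, 1, 11, 6, 9, 10, 12, 13, 3]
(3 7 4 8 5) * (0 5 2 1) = (0 5 3 7 4 8 2 1) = [5, 0, 1, 7, 8, 3, 6, 4, 2]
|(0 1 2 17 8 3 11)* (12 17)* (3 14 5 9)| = |(0 1 2 12 17 8 14 5 9 3 11)| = 11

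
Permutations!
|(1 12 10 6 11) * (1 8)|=6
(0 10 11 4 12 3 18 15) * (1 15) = (0 10 11 4 12 3 18 1 15) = [10, 15, 2, 18, 12, 5, 6, 7, 8, 9, 11, 4, 3, 13, 14, 0, 16, 17, 1]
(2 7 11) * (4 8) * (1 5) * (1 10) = [0, 5, 7, 3, 8, 10, 6, 11, 4, 9, 1, 2] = (1 5 10)(2 7 11)(4 8)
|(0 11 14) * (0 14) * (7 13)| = |(14)(0 11)(7 13)| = 2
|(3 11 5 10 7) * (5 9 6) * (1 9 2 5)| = |(1 9 6)(2 5 10 7 3 11)| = 6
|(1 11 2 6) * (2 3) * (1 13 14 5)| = 8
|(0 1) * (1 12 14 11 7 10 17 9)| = 9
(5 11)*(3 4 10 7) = (3 4 10 7)(5 11) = [0, 1, 2, 4, 10, 11, 6, 3, 8, 9, 7, 5]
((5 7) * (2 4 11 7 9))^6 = ((2 4 11 7 5 9))^6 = (11)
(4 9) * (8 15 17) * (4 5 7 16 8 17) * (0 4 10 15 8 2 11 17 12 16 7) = (0 4 9 5)(2 11 17 12 16)(10 15) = [4, 1, 11, 3, 9, 0, 6, 7, 8, 5, 15, 17, 16, 13, 14, 10, 2, 12]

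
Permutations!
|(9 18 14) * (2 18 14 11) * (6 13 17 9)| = |(2 18 11)(6 13 17 9 14)| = 15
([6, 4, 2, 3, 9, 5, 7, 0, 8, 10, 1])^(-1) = (0 7 6)(1 10 9 4)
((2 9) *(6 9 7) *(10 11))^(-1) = (2 9 6 7)(10 11)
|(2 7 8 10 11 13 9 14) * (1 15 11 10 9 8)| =9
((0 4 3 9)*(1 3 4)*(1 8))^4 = ((0 8 1 3 9))^4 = (0 9 3 1 8)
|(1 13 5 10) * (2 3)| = 4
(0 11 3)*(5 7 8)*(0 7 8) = (0 11 3 7)(5 8) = [11, 1, 2, 7, 4, 8, 6, 0, 5, 9, 10, 3]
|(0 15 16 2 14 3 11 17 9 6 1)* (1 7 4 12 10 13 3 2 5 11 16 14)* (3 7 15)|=60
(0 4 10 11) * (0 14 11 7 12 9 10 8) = [4, 1, 2, 3, 8, 5, 6, 12, 0, 10, 7, 14, 9, 13, 11] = (0 4 8)(7 12 9 10)(11 14)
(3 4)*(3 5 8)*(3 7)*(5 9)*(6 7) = [0, 1, 2, 4, 9, 8, 7, 3, 6, 5] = (3 4 9 5 8 6 7)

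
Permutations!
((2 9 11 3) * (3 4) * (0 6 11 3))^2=(0 11)(2 3 9)(4 6)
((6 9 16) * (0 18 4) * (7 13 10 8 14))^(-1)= (0 4 18)(6 16 9)(7 14 8 10 13)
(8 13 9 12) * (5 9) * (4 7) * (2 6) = (2 6)(4 7)(5 9 12 8 13) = [0, 1, 6, 3, 7, 9, 2, 4, 13, 12, 10, 11, 8, 5]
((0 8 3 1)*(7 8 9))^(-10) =(0 7 3)(1 9 8)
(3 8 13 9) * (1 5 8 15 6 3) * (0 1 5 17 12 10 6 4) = [1, 17, 2, 15, 0, 8, 3, 7, 13, 5, 6, 11, 10, 9, 14, 4, 16, 12] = (0 1 17 12 10 6 3 15 4)(5 8 13 9)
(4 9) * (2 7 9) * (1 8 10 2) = (1 8 10 2 7 9 4) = [0, 8, 7, 3, 1, 5, 6, 9, 10, 4, 2]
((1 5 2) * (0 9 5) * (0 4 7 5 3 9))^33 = (1 5 4 2 7)(3 9)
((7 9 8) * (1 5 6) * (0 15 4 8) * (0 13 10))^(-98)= ((0 15 4 8 7 9 13 10)(1 5 6))^(-98)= (0 13 7 4)(1 5 6)(8 15 10 9)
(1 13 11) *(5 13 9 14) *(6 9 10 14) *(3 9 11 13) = (1 10 14 5 3 9 6 11) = [0, 10, 2, 9, 4, 3, 11, 7, 8, 6, 14, 1, 12, 13, 5]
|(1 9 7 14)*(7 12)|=5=|(1 9 12 7 14)|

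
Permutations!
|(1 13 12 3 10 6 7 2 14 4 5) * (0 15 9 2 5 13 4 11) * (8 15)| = 63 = |(0 8 15 9 2 14 11)(1 4 13 12 3 10 6 7 5)|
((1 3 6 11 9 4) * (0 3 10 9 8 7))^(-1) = (0 7 8 11 6 3)(1 4 9 10)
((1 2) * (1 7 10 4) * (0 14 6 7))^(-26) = ((0 14 6 7 10 4 1 2))^(-26) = (0 1 10 6)(2 4 7 14)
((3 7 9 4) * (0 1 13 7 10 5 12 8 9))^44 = ((0 1 13 7)(3 10 5 12 8 9 4))^44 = (13)(3 5 8 4 10 12 9)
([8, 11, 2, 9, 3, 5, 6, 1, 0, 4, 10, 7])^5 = (0 8)(1 7 11)(3 4 9)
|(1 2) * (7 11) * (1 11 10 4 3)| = |(1 2 11 7 10 4 3)| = 7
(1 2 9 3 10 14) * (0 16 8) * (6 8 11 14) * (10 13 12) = (0 16 11 14 1 2 9 3 13 12 10 6 8) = [16, 2, 9, 13, 4, 5, 8, 7, 0, 3, 6, 14, 10, 12, 1, 15, 11]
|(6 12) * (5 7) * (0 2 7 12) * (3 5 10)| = |(0 2 7 10 3 5 12 6)| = 8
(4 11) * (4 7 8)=(4 11 7 8)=[0, 1, 2, 3, 11, 5, 6, 8, 4, 9, 10, 7]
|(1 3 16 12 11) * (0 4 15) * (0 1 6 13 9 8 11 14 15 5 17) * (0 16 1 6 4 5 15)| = 42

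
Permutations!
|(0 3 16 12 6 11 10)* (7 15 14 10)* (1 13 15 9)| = 13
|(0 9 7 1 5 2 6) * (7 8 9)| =6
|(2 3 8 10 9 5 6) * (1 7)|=|(1 7)(2 3 8 10 9 5 6)|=14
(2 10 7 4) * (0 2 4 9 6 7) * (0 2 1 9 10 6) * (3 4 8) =(0 1 9)(2 6 7 10)(3 4 8) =[1, 9, 6, 4, 8, 5, 7, 10, 3, 0, 2]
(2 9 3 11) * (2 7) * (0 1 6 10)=(0 1 6 10)(2 9 3 11 7)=[1, 6, 9, 11, 4, 5, 10, 2, 8, 3, 0, 7]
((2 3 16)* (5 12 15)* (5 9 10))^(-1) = ((2 3 16)(5 12 15 9 10))^(-1) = (2 16 3)(5 10 9 15 12)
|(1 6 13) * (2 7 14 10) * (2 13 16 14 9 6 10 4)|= 21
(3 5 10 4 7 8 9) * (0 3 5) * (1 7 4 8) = [3, 7, 2, 0, 4, 10, 6, 1, 9, 5, 8] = (0 3)(1 7)(5 10 8 9)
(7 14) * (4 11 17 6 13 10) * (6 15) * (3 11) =[0, 1, 2, 11, 3, 5, 13, 14, 8, 9, 4, 17, 12, 10, 7, 6, 16, 15] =(3 11 17 15 6 13 10 4)(7 14)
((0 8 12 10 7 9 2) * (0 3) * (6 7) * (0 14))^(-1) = (0 14 3 2 9 7 6 10 12 8)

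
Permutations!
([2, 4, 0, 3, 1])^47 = (0 2)(1 4)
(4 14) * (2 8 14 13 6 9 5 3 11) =[0, 1, 8, 11, 13, 3, 9, 7, 14, 5, 10, 2, 12, 6, 4] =(2 8 14 4 13 6 9 5 3 11)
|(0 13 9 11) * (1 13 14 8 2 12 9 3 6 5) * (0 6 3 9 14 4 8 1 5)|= |(0 4 8 2 12 14 1 13 9 11 6)|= 11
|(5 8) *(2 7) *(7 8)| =|(2 8 5 7)| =4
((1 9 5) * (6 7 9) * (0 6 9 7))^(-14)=(1 9 5)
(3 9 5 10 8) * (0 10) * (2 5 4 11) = [10, 1, 5, 9, 11, 0, 6, 7, 3, 4, 8, 2] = (0 10 8 3 9 4 11 2 5)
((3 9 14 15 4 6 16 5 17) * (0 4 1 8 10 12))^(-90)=(0 14 6 1 5 10 3)(4 15 16 8 17 12 9)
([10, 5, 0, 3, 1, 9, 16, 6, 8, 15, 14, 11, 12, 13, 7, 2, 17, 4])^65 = [0, 1, 2, 3, 4, 5, 6, 7, 8, 9, 10, 11, 12, 13, 14, 15, 16, 17]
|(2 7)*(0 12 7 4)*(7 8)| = |(0 12 8 7 2 4)| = 6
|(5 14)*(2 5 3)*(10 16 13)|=12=|(2 5 14 3)(10 16 13)|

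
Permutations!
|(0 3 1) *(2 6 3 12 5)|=7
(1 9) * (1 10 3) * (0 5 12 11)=(0 5 12 11)(1 9 10 3)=[5, 9, 2, 1, 4, 12, 6, 7, 8, 10, 3, 0, 11]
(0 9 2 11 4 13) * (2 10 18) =(0 9 10 18 2 11 4 13) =[9, 1, 11, 3, 13, 5, 6, 7, 8, 10, 18, 4, 12, 0, 14, 15, 16, 17, 2]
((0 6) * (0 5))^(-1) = (0 5 6)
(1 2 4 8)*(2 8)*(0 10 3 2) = (0 10 3 2 4)(1 8) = [10, 8, 4, 2, 0, 5, 6, 7, 1, 9, 3]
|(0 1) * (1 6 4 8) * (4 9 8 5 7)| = |(0 6 9 8 1)(4 5 7)| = 15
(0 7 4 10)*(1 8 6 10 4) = (0 7 1 8 6 10) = [7, 8, 2, 3, 4, 5, 10, 1, 6, 9, 0]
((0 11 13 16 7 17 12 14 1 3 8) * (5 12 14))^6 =(0 14 13 3 7)(1 16 8 17 11)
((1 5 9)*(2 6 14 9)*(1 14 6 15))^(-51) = (1 5 2 15)(9 14) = ((1 5 2 15)(9 14))^(-51)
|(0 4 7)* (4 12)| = |(0 12 4 7)| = 4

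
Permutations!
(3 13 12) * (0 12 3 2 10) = [12, 1, 10, 13, 4, 5, 6, 7, 8, 9, 0, 11, 2, 3] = (0 12 2 10)(3 13)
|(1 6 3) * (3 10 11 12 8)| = |(1 6 10 11 12 8 3)| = 7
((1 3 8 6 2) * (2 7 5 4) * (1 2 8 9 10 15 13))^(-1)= (1 13 15 10 9 3)(4 5 7 6 8)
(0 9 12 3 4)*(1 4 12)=[9, 4, 2, 12, 0, 5, 6, 7, 8, 1, 10, 11, 3]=(0 9 1 4)(3 12)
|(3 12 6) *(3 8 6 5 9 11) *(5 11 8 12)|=|(3 5 9 8 6 12 11)|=7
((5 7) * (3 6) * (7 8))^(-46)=((3 6)(5 8 7))^(-46)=(5 7 8)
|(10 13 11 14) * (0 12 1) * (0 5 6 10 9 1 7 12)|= 8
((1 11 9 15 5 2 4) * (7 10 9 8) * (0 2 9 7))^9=(15)(0 1)(2 11)(4 8)(7 10)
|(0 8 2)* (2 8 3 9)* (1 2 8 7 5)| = |(0 3 9 8 7 5 1 2)| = 8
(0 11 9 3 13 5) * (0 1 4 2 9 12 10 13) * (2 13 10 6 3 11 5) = (0 5 1 4 13 2 9 11 12 6 3) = [5, 4, 9, 0, 13, 1, 3, 7, 8, 11, 10, 12, 6, 2]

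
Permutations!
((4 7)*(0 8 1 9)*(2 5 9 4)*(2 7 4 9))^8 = (9)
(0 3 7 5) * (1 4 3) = (0 1 4 3 7 5) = [1, 4, 2, 7, 3, 0, 6, 5]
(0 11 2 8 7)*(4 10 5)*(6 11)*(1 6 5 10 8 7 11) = (0 5 4 8 11 2 7)(1 6) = [5, 6, 7, 3, 8, 4, 1, 0, 11, 9, 10, 2]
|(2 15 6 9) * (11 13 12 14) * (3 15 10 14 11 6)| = 30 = |(2 10 14 6 9)(3 15)(11 13 12)|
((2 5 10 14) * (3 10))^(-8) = (2 3 14 5 10)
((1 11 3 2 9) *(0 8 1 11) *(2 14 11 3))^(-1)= (0 1 8)(2 11 14 3 9)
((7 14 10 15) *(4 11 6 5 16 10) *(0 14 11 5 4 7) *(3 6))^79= ((0 14 7 11 3 6 4 5 16 10 15))^79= (0 7 3 4 16 15 14 11 6 5 10)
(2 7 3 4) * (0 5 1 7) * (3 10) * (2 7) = (0 5 1 2)(3 4 7 10) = [5, 2, 0, 4, 7, 1, 6, 10, 8, 9, 3]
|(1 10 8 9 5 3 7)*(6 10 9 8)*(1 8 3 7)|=6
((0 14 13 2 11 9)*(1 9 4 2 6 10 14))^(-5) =(0 1 9)(2 11 4)(6 13 14 10)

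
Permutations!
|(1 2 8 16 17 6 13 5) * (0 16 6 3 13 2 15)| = 24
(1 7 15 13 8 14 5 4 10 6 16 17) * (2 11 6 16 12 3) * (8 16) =(1 7 15 13 16 17)(2 11 6 12 3)(4 10 8 14 5) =[0, 7, 11, 2, 10, 4, 12, 15, 14, 9, 8, 6, 3, 16, 5, 13, 17, 1]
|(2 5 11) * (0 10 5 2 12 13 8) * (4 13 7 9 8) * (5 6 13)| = |(0 10 6 13 4 5 11 12 7 9 8)| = 11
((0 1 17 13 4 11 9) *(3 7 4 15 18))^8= ((0 1 17 13 15 18 3 7 4 11 9))^8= (0 4 18 17 9 7 15 1 11 3 13)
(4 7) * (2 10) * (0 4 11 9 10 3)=(0 4 7 11 9 10 2 3)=[4, 1, 3, 0, 7, 5, 6, 11, 8, 10, 2, 9]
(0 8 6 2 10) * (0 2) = [8, 1, 10, 3, 4, 5, 0, 7, 6, 9, 2] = (0 8 6)(2 10)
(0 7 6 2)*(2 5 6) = [7, 1, 0, 3, 4, 6, 5, 2] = (0 7 2)(5 6)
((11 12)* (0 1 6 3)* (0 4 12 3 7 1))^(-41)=(1 6 7)(3 11 12 4)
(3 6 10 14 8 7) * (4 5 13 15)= (3 6 10 14 8 7)(4 5 13 15)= [0, 1, 2, 6, 5, 13, 10, 3, 7, 9, 14, 11, 12, 15, 8, 4]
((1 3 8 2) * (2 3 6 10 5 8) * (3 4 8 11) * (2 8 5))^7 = (1 2 10 6)(3 4 11 8 5)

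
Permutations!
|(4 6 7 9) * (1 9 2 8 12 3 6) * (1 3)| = 9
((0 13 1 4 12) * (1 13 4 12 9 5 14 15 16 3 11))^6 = (0 16 4 3 9 11 5 1 14 12 15)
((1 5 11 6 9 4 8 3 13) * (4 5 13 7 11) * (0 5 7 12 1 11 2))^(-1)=(0 2 7 9 6 11 13 1 12 3 8 4 5)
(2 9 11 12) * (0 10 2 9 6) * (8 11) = [10, 1, 6, 3, 4, 5, 0, 7, 11, 8, 2, 12, 9] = (0 10 2 6)(8 11 12 9)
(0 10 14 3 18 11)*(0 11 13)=(0 10 14 3 18 13)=[10, 1, 2, 18, 4, 5, 6, 7, 8, 9, 14, 11, 12, 0, 3, 15, 16, 17, 13]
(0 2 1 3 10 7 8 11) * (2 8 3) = [8, 2, 1, 10, 4, 5, 6, 3, 11, 9, 7, 0] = (0 8 11)(1 2)(3 10 7)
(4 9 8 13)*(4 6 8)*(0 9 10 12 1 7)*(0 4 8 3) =[9, 7, 2, 0, 10, 5, 3, 4, 13, 8, 12, 11, 1, 6] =(0 9 8 13 6 3)(1 7 4 10 12)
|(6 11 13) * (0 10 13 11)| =4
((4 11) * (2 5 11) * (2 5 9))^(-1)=(2 9)(4 11 5)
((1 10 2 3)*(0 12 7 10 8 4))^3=((0 12 7 10 2 3 1 8 4))^3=(0 10 1)(2 8 12)(3 4 7)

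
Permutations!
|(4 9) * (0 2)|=2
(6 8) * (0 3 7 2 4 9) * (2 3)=(0 2 4 9)(3 7)(6 8)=[2, 1, 4, 7, 9, 5, 8, 3, 6, 0]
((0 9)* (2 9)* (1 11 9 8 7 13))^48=((0 2 8 7 13 1 11 9))^48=(13)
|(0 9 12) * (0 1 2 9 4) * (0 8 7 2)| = 8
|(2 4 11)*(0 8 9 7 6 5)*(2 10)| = |(0 8 9 7 6 5)(2 4 11 10)| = 12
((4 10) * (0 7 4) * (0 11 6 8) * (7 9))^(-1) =((0 9 7 4 10 11 6 8))^(-1) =(0 8 6 11 10 4 7 9)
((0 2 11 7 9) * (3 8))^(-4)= ((0 2 11 7 9)(3 8))^(-4)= (0 2 11 7 9)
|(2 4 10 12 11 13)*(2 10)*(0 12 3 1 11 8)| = 30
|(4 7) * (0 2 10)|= |(0 2 10)(4 7)|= 6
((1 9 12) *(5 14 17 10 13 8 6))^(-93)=(5 8 10 14 6 13 17)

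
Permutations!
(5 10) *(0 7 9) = (0 7 9)(5 10) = [7, 1, 2, 3, 4, 10, 6, 9, 8, 0, 5]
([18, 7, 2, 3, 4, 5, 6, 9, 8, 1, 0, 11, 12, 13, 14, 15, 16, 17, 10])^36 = (18)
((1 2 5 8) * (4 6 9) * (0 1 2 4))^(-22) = ((0 1 4 6 9)(2 5 8))^(-22) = (0 6 1 9 4)(2 8 5)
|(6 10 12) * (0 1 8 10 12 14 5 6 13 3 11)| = 11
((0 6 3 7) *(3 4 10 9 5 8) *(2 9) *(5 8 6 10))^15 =(0 10 2 9 8 3 7)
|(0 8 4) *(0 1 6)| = 5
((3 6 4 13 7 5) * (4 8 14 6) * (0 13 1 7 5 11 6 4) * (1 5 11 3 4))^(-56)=((0 13 11 6 8 14 1 7 3)(4 5))^(-56)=(0 7 14 6 13 3 1 8 11)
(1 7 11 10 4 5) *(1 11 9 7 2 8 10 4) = (1 2 8 10)(4 5 11)(7 9) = [0, 2, 8, 3, 5, 11, 6, 9, 10, 7, 1, 4]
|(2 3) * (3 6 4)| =|(2 6 4 3)| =4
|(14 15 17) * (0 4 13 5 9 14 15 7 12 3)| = |(0 4 13 5 9 14 7 12 3)(15 17)| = 18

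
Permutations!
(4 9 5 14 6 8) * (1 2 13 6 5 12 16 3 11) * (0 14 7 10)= (0 14 5 7 10)(1 2 13 6 8 4 9 12 16 3 11)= [14, 2, 13, 11, 9, 7, 8, 10, 4, 12, 0, 1, 16, 6, 5, 15, 3]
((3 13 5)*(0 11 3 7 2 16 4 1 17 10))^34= (0 17 4 2 5 3)(1 16 7 13 11 10)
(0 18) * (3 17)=[18, 1, 2, 17, 4, 5, 6, 7, 8, 9, 10, 11, 12, 13, 14, 15, 16, 3, 0]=(0 18)(3 17)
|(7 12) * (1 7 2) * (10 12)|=|(1 7 10 12 2)|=5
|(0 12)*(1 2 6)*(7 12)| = 3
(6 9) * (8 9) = (6 8 9) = [0, 1, 2, 3, 4, 5, 8, 7, 9, 6]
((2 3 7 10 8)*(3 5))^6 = (10)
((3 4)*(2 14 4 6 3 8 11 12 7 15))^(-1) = ((2 14 4 8 11 12 7 15)(3 6))^(-1) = (2 15 7 12 11 8 4 14)(3 6)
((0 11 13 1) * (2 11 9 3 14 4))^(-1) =(0 1 13 11 2 4 14 3 9)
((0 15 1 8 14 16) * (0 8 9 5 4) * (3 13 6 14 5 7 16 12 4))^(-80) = ((0 15 1 9 7 16 8 5 3 13 6 14 12 4))^(-80) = (0 7 3 12 1 8 6)(4 9 5 14 15 16 13)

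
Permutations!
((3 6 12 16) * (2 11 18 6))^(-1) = ((2 11 18 6 12 16 3))^(-1) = (2 3 16 12 6 18 11)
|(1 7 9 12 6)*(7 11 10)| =7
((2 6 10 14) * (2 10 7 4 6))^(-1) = (4 7 6)(10 14)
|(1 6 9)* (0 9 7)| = |(0 9 1 6 7)| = 5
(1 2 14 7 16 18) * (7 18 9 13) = [0, 2, 14, 3, 4, 5, 6, 16, 8, 13, 10, 11, 12, 7, 18, 15, 9, 17, 1] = (1 2 14 18)(7 16 9 13)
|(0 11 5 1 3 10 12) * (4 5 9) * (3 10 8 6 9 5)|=30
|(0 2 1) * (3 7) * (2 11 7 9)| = |(0 11 7 3 9 2 1)| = 7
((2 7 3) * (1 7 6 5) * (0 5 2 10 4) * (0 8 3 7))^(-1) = (0 1 5)(2 6)(3 8 4 10)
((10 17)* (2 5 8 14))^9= (2 5 8 14)(10 17)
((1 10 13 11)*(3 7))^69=(1 10 13 11)(3 7)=((1 10 13 11)(3 7))^69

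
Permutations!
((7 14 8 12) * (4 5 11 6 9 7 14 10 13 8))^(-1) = ((4 5 11 6 9 7 10 13 8 12 14))^(-1) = (4 14 12 8 13 10 7 9 6 11 5)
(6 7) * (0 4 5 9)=(0 4 5 9)(6 7)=[4, 1, 2, 3, 5, 9, 7, 6, 8, 0]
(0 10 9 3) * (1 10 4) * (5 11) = [4, 10, 2, 0, 1, 11, 6, 7, 8, 3, 9, 5] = (0 4 1 10 9 3)(5 11)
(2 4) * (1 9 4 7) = (1 9 4 2 7) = [0, 9, 7, 3, 2, 5, 6, 1, 8, 4]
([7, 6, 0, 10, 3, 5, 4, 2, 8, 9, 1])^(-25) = [2, 1, 7, 3, 4, 5, 6, 0, 8, 9, 10]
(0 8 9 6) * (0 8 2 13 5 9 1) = [2, 0, 13, 3, 4, 9, 8, 7, 1, 6, 10, 11, 12, 5] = (0 2 13 5 9 6 8 1)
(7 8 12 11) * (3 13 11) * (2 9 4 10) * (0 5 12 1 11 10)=(0 5 12 3 13 10 2 9 4)(1 11 7 8)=[5, 11, 9, 13, 0, 12, 6, 8, 1, 4, 2, 7, 3, 10]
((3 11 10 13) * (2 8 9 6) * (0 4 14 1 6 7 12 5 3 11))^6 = ((0 4 14 1 6 2 8 9 7 12 5 3)(10 13 11))^6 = (0 8)(1 12)(2 3)(4 9)(5 6)(7 14)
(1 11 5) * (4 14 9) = (1 11 5)(4 14 9) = [0, 11, 2, 3, 14, 1, 6, 7, 8, 4, 10, 5, 12, 13, 9]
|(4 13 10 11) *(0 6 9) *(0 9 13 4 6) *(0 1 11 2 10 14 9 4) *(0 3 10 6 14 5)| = |(0 1 11 14 9 4 3 10 2 6 13 5)| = 12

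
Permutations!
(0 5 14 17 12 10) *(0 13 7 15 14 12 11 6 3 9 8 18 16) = (0 5 12 10 13 7 15 14 17 11 6 3 9 8 18 16) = [5, 1, 2, 9, 4, 12, 3, 15, 18, 8, 13, 6, 10, 7, 17, 14, 0, 11, 16]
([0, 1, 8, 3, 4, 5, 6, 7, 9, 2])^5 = [0, 1, 9, 3, 4, 5, 6, 7, 2, 8]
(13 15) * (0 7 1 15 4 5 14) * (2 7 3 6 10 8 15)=[3, 2, 7, 6, 5, 14, 10, 1, 15, 9, 8, 11, 12, 4, 0, 13]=(0 3 6 10 8 15 13 4 5 14)(1 2 7)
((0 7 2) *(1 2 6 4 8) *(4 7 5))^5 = ((0 5 4 8 1 2)(6 7))^5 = (0 2 1 8 4 5)(6 7)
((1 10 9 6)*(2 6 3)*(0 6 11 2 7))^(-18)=(11)(0 10 7 1 3 6 9)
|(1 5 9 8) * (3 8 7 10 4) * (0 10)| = |(0 10 4 3 8 1 5 9 7)| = 9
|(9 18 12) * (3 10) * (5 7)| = 6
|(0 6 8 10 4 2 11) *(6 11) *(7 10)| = 6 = |(0 11)(2 6 8 7 10 4)|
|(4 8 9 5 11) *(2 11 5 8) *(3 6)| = 6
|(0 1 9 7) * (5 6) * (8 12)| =|(0 1 9 7)(5 6)(8 12)| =4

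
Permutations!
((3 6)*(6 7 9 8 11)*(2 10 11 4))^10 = ((2 10 11 6 3 7 9 8 4))^10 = (2 10 11 6 3 7 9 8 4)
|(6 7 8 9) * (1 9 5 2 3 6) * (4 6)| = |(1 9)(2 3 4 6 7 8 5)| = 14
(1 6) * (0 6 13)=(0 6 1 13)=[6, 13, 2, 3, 4, 5, 1, 7, 8, 9, 10, 11, 12, 0]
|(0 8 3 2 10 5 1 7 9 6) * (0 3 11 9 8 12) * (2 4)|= |(0 12)(1 7 8 11 9 6 3 4 2 10 5)|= 22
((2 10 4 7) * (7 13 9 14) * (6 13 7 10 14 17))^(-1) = ((2 14 10 4 7)(6 13 9 17))^(-1) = (2 7 4 10 14)(6 17 9 13)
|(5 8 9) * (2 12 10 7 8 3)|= |(2 12 10 7 8 9 5 3)|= 8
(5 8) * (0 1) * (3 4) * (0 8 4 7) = [1, 8, 2, 7, 3, 4, 6, 0, 5] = (0 1 8 5 4 3 7)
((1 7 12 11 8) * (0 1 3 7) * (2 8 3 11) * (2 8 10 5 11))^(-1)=(0 1)(2 8 12 7 3 11 5 10)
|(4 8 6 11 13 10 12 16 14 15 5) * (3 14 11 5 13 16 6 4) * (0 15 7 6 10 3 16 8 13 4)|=|(0 15 4 13 3 14 7 6 5 16 11 8)(10 12)|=12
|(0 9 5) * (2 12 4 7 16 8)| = 6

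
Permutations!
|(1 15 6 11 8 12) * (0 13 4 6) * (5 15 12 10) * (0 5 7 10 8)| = 10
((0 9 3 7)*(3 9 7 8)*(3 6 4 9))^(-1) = ((0 7)(3 8 6 4 9))^(-1) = (0 7)(3 9 4 6 8)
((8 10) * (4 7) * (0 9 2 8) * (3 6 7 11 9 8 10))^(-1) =(0 10 2 9 11 4 7 6 3 8)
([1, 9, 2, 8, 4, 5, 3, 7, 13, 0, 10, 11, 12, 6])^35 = [9, 0, 2, 6, 4, 5, 13, 7, 3, 1, 10, 11, 12, 8]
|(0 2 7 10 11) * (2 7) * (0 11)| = |(11)(0 7 10)| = 3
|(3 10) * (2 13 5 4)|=4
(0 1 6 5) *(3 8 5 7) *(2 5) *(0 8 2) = (0 1 6 7 3 2 5 8) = [1, 6, 5, 2, 4, 8, 7, 3, 0]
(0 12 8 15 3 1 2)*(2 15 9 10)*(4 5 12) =(0 4 5 12 8 9 10 2)(1 15 3) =[4, 15, 0, 1, 5, 12, 6, 7, 9, 10, 2, 11, 8, 13, 14, 3]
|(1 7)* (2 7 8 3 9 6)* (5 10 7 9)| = 6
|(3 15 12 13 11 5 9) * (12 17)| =8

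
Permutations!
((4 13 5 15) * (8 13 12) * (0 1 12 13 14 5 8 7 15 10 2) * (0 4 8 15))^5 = (0 1 12 7)(2 14 13 10 8 4 5 15)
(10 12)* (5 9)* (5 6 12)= [0, 1, 2, 3, 4, 9, 12, 7, 8, 6, 5, 11, 10]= (5 9 6 12 10)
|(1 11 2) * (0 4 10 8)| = 12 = |(0 4 10 8)(1 11 2)|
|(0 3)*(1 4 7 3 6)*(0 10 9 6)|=|(1 4 7 3 10 9 6)|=7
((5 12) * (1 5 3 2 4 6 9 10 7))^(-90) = (12) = ((1 5 12 3 2 4 6 9 10 7))^(-90)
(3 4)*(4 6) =(3 6 4) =[0, 1, 2, 6, 3, 5, 4]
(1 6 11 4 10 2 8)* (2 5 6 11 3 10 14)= (1 11 4 14 2 8)(3 10 5 6)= [0, 11, 8, 10, 14, 6, 3, 7, 1, 9, 5, 4, 12, 13, 2]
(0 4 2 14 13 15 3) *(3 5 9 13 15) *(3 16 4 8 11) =(0 8 11 3)(2 14 15 5 9 13 16 4) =[8, 1, 14, 0, 2, 9, 6, 7, 11, 13, 10, 3, 12, 16, 15, 5, 4]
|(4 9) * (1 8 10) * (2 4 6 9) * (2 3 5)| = |(1 8 10)(2 4 3 5)(6 9)| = 12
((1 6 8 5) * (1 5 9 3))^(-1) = (1 3 9 8 6)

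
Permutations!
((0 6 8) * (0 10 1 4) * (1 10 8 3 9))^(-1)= (10)(0 4 1 9 3 6)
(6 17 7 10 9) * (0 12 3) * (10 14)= (0 12 3)(6 17 7 14 10 9)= [12, 1, 2, 0, 4, 5, 17, 14, 8, 6, 9, 11, 3, 13, 10, 15, 16, 7]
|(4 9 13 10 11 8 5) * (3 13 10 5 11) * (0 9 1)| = 8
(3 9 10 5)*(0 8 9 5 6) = (0 8 9 10 6)(3 5) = [8, 1, 2, 5, 4, 3, 0, 7, 9, 10, 6]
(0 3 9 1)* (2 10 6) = [3, 0, 10, 9, 4, 5, 2, 7, 8, 1, 6] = (0 3 9 1)(2 10 6)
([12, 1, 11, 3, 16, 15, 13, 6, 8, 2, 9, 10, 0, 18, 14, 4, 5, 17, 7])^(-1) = [12, 1, 9, 3, 15, 16, 7, 18, 8, 10, 11, 2, 0, 6, 14, 5, 4, 17, 13]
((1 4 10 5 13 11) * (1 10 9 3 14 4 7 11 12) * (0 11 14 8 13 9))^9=((0 11 10 5 9 3 8 13 12 1 7 14 4))^9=(0 1 3 11 7 8 10 14 13 5 4 12 9)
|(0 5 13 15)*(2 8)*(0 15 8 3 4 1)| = 8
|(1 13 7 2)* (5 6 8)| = |(1 13 7 2)(5 6 8)| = 12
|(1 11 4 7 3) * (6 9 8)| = |(1 11 4 7 3)(6 9 8)| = 15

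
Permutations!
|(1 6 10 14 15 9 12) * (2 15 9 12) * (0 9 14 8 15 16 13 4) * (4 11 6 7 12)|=33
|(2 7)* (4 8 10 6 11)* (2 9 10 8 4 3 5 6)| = 4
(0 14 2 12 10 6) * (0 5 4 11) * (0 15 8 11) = (0 14 2 12 10 6 5 4)(8 11 15) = [14, 1, 12, 3, 0, 4, 5, 7, 11, 9, 6, 15, 10, 13, 2, 8]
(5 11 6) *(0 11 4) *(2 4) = (0 11 6 5 2 4) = [11, 1, 4, 3, 0, 2, 5, 7, 8, 9, 10, 6]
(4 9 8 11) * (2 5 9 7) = (2 5 9 8 11 4 7) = [0, 1, 5, 3, 7, 9, 6, 2, 11, 8, 10, 4]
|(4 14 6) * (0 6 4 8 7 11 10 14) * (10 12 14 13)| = |(0 6 8 7 11 12 14 4)(10 13)| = 8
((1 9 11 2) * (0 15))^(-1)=((0 15)(1 9 11 2))^(-1)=(0 15)(1 2 11 9)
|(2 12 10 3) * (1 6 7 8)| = |(1 6 7 8)(2 12 10 3)| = 4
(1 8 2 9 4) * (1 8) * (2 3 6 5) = (2 9 4 8 3 6 5) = [0, 1, 9, 6, 8, 2, 5, 7, 3, 4]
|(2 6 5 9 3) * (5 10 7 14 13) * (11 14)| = 10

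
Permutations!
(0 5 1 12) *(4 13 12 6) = [5, 6, 2, 3, 13, 1, 4, 7, 8, 9, 10, 11, 0, 12] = (0 5 1 6 4 13 12)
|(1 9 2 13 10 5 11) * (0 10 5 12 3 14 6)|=6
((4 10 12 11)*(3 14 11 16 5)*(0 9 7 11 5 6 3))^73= ((0 9 7 11 4 10 12 16 6 3 14 5))^73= (0 9 7 11 4 10 12 16 6 3 14 5)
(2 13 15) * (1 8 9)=(1 8 9)(2 13 15)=[0, 8, 13, 3, 4, 5, 6, 7, 9, 1, 10, 11, 12, 15, 14, 2]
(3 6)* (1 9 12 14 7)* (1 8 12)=(1 9)(3 6)(7 8 12 14)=[0, 9, 2, 6, 4, 5, 3, 8, 12, 1, 10, 11, 14, 13, 7]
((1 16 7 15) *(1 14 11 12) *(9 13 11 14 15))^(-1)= (1 12 11 13 9 7 16)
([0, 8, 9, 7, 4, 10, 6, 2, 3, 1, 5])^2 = (10)(1 3 2)(7 9 8)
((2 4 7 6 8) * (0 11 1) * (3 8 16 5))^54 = (2 3 16 7)(4 8 5 6)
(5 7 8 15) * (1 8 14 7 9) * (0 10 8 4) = (0 10 8 15 5 9 1 4)(7 14) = [10, 4, 2, 3, 0, 9, 6, 14, 15, 1, 8, 11, 12, 13, 7, 5]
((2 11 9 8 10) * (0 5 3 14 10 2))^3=(0 14 5 10 3)(2 8 9 11)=((0 5 3 14 10)(2 11 9 8))^3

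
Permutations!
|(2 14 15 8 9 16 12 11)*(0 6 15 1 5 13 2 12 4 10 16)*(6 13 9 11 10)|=56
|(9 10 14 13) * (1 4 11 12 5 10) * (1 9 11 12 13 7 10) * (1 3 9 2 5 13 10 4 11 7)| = 4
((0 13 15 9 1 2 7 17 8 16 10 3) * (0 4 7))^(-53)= (0 13 15 9 1 2)(3 17 10 7 16 4 8)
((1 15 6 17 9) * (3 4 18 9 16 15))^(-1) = (1 9 18 4 3)(6 15 16 17)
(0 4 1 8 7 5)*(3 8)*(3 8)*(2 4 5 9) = (0 5)(1 8 7 9 2 4) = [5, 8, 4, 3, 1, 0, 6, 9, 7, 2]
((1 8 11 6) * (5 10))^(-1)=((1 8 11 6)(5 10))^(-1)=(1 6 11 8)(5 10)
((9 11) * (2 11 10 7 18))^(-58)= (2 9 7)(10 18 11)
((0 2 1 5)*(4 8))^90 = (8)(0 1)(2 5)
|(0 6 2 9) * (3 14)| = 4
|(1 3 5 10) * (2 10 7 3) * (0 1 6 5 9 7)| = |(0 1 2 10 6 5)(3 9 7)| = 6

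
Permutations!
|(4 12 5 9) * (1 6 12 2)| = 7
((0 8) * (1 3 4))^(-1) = ((0 8)(1 3 4))^(-1) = (0 8)(1 4 3)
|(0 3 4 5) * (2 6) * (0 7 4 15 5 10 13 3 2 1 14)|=|(0 2 6 1 14)(3 15 5 7 4 10 13)|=35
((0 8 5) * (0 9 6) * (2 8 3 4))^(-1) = ((0 3 4 2 8 5 9 6))^(-1) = (0 6 9 5 8 2 4 3)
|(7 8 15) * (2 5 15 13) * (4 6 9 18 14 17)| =6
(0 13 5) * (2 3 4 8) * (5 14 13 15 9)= (0 15 9 5)(2 3 4 8)(13 14)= [15, 1, 3, 4, 8, 0, 6, 7, 2, 5, 10, 11, 12, 14, 13, 9]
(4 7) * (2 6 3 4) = (2 6 3 4 7) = [0, 1, 6, 4, 7, 5, 3, 2]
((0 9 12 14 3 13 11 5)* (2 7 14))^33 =((0 9 12 2 7 14 3 13 11 5))^33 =(0 2 3 5 12 14 11 9 7 13)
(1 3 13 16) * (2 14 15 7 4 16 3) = (1 2 14 15 7 4 16)(3 13) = [0, 2, 14, 13, 16, 5, 6, 4, 8, 9, 10, 11, 12, 3, 15, 7, 1]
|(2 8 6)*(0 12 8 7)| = 6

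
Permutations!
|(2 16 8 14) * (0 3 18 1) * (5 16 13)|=12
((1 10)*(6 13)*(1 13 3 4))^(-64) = ((1 10 13 6 3 4))^(-64) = (1 13 3)(4 10 6)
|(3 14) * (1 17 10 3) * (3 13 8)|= |(1 17 10 13 8 3 14)|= 7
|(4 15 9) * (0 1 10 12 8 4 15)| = 6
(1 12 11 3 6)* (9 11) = (1 12 9 11 3 6) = [0, 12, 2, 6, 4, 5, 1, 7, 8, 11, 10, 3, 9]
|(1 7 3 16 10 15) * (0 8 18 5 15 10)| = 9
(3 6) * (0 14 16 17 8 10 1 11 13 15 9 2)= [14, 11, 0, 6, 4, 5, 3, 7, 10, 2, 1, 13, 12, 15, 16, 9, 17, 8]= (0 14 16 17 8 10 1 11 13 15 9 2)(3 6)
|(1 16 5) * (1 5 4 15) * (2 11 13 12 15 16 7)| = |(1 7 2 11 13 12 15)(4 16)| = 14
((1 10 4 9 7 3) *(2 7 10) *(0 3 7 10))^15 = (0 3 1 2 10 4 9)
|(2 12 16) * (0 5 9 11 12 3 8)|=9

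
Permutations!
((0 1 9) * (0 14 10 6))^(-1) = (0 6 10 14 9 1)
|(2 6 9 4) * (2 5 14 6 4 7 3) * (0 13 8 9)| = 11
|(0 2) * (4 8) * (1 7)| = |(0 2)(1 7)(4 8)| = 2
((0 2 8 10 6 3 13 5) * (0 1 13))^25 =(0 2 8 10 6 3)(1 13 5) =((0 2 8 10 6 3)(1 13 5))^25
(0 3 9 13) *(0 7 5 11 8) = [3, 1, 2, 9, 4, 11, 6, 5, 0, 13, 10, 8, 12, 7] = (0 3 9 13 7 5 11 8)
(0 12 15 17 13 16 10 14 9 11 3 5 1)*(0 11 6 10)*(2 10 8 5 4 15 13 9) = [12, 11, 10, 4, 15, 1, 8, 7, 5, 6, 14, 3, 13, 16, 2, 17, 0, 9] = (0 12 13 16)(1 11 3 4 15 17 9 6 8 5)(2 10 14)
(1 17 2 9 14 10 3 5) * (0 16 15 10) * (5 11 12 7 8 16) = (0 5 1 17 2 9 14)(3 11 12 7 8 16 15 10) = [5, 17, 9, 11, 4, 1, 6, 8, 16, 14, 3, 12, 7, 13, 0, 10, 15, 2]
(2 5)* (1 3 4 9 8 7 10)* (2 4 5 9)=[0, 3, 9, 5, 2, 4, 6, 10, 7, 8, 1]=(1 3 5 4 2 9 8 7 10)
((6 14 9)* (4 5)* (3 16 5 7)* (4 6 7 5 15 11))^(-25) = (3 5)(4 7)(6 16)(9 11)(14 15)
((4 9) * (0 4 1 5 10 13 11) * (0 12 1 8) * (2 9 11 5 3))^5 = (0 3 4 2 11 9 12 8 1)(5 13 10)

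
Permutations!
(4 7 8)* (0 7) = (0 7 8 4) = [7, 1, 2, 3, 0, 5, 6, 8, 4]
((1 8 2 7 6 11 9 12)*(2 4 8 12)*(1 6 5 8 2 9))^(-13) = (1 11 6 12)(2 5 4 7 8)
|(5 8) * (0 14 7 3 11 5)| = 7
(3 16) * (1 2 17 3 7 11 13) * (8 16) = [0, 2, 17, 8, 4, 5, 6, 11, 16, 9, 10, 13, 12, 1, 14, 15, 7, 3] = (1 2 17 3 8 16 7 11 13)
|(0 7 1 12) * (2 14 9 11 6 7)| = |(0 2 14 9 11 6 7 1 12)| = 9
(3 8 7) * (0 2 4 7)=(0 2 4 7 3 8)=[2, 1, 4, 8, 7, 5, 6, 3, 0]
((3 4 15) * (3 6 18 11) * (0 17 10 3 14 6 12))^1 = ((0 17 10 3 4 15 12)(6 18 11 14))^1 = (0 17 10 3 4 15 12)(6 18 11 14)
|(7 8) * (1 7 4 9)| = 5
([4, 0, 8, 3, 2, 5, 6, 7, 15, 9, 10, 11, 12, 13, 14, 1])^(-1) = [1, 15, 4, 3, 0, 5, 6, 7, 2, 9, 10, 11, 12, 13, 14, 8]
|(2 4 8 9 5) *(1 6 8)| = 7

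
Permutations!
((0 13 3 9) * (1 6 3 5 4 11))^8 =((0 13 5 4 11 1 6 3 9))^8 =(0 9 3 6 1 11 4 5 13)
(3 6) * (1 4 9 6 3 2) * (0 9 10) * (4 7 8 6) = (0 9 4 10)(1 7 8 6 2) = [9, 7, 1, 3, 10, 5, 2, 8, 6, 4, 0]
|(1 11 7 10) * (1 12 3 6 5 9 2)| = |(1 11 7 10 12 3 6 5 9 2)| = 10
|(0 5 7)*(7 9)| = |(0 5 9 7)| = 4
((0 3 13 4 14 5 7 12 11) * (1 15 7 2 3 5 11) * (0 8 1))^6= (0 14 12 4 7 13 15 3 1 2 8 5 11)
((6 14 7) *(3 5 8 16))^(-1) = (3 16 8 5)(6 7 14)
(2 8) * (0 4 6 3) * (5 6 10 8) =[4, 1, 5, 0, 10, 6, 3, 7, 2, 9, 8] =(0 4 10 8 2 5 6 3)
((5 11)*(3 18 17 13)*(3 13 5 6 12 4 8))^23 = (3 6 18 12 17 4 5 8 11)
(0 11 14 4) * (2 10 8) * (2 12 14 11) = (0 2 10 8 12 14 4) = [2, 1, 10, 3, 0, 5, 6, 7, 12, 9, 8, 11, 14, 13, 4]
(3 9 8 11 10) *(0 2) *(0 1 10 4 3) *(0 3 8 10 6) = (0 2 1 6)(3 9 10)(4 8 11) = [2, 6, 1, 9, 8, 5, 0, 7, 11, 10, 3, 4]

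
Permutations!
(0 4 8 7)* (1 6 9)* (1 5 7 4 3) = (0 3 1 6 9 5 7)(4 8) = [3, 6, 2, 1, 8, 7, 9, 0, 4, 5]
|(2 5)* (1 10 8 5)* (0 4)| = |(0 4)(1 10 8 5 2)| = 10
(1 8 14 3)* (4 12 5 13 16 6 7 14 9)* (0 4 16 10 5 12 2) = [4, 8, 0, 1, 2, 13, 7, 14, 9, 16, 5, 11, 12, 10, 3, 15, 6] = (0 4 2)(1 8 9 16 6 7 14 3)(5 13 10)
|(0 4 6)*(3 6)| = |(0 4 3 6)| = 4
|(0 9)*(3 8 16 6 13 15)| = 6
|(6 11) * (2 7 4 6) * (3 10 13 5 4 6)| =20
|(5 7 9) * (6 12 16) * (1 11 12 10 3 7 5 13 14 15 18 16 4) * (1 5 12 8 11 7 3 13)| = |(1 7 9)(4 5 12)(6 10 13 14 15 18 16)(8 11)| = 42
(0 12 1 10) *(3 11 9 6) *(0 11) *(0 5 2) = [12, 10, 0, 5, 4, 2, 3, 7, 8, 6, 11, 9, 1] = (0 12 1 10 11 9 6 3 5 2)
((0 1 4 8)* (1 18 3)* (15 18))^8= ((0 15 18 3 1 4 8))^8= (0 15 18 3 1 4 8)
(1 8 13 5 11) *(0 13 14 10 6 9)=(0 13 5 11 1 8 14 10 6 9)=[13, 8, 2, 3, 4, 11, 9, 7, 14, 0, 6, 1, 12, 5, 10]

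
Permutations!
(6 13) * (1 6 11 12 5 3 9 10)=(1 6 13 11 12 5 3 9 10)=[0, 6, 2, 9, 4, 3, 13, 7, 8, 10, 1, 12, 5, 11]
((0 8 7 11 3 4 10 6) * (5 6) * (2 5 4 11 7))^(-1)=(0 6 5 2 8)(3 11)(4 10)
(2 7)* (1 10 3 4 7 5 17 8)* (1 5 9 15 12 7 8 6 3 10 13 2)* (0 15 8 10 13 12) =[15, 12, 9, 4, 10, 17, 3, 1, 5, 8, 13, 11, 7, 2, 14, 0, 16, 6] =(0 15)(1 12 7)(2 9 8 5 17 6 3 4 10 13)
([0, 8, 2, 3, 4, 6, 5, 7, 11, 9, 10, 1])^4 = [0, 8, 2, 3, 4, 5, 6, 7, 11, 9, 10, 1]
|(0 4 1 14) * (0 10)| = 5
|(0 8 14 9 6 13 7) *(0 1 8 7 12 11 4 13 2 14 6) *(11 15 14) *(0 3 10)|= 15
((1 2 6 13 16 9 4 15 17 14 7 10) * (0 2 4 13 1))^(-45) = (0 15)(1 7)(2 17)(4 10)(6 14)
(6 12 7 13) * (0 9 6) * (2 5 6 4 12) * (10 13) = (0 9 4 12 7 10 13)(2 5 6) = [9, 1, 5, 3, 12, 6, 2, 10, 8, 4, 13, 11, 7, 0]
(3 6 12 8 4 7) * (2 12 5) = (2 12 8 4 7 3 6 5) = [0, 1, 12, 6, 7, 2, 5, 3, 4, 9, 10, 11, 8]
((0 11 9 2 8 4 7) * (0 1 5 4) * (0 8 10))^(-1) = ((0 11 9 2 10)(1 5 4 7))^(-1) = (0 10 2 9 11)(1 7 4 5)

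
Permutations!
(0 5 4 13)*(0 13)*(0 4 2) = (13)(0 5 2) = [5, 1, 0, 3, 4, 2, 6, 7, 8, 9, 10, 11, 12, 13]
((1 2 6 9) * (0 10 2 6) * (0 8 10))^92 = ((1 6 9)(2 8 10))^92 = (1 9 6)(2 10 8)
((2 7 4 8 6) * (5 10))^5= (5 10)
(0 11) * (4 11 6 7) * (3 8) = (0 6 7 4 11)(3 8) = [6, 1, 2, 8, 11, 5, 7, 4, 3, 9, 10, 0]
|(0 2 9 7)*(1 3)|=|(0 2 9 7)(1 3)|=4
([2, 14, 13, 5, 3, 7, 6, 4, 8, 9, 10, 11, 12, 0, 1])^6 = (14)(3 7)(4 5)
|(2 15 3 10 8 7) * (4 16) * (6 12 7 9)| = 18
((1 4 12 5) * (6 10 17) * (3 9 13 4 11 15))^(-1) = (1 5 12 4 13 9 3 15 11)(6 17 10)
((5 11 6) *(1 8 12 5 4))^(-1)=(1 4 6 11 5 12 8)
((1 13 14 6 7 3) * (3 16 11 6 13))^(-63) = ((1 3)(6 7 16 11)(13 14))^(-63) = (1 3)(6 7 16 11)(13 14)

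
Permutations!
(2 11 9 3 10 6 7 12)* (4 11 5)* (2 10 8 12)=[0, 1, 5, 8, 11, 4, 7, 2, 12, 3, 6, 9, 10]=(2 5 4 11 9 3 8 12 10 6 7)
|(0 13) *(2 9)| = |(0 13)(2 9)| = 2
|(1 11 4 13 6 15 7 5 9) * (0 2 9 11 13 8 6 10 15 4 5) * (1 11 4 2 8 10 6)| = |(0 8 1 13 6 2 9 11 5 4 10 15 7)| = 13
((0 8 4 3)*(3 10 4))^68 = (10)(0 3 8)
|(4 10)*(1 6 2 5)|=|(1 6 2 5)(4 10)|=4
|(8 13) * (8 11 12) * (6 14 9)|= 12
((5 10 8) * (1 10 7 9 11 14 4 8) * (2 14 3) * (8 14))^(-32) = (14)(2 7 3 5 11 8 9)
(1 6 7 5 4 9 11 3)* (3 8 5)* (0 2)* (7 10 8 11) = [2, 6, 0, 1, 9, 4, 10, 3, 5, 7, 8, 11] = (11)(0 2)(1 6 10 8 5 4 9 7 3)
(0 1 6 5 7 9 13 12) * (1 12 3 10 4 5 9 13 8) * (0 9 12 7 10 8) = (0 7 13 3 8 1 6 12 9)(4 5 10) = [7, 6, 2, 8, 5, 10, 12, 13, 1, 0, 4, 11, 9, 3]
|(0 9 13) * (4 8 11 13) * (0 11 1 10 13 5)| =|(0 9 4 8 1 10 13 11 5)| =9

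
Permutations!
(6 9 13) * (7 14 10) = [0, 1, 2, 3, 4, 5, 9, 14, 8, 13, 7, 11, 12, 6, 10] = (6 9 13)(7 14 10)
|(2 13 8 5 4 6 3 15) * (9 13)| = 9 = |(2 9 13 8 5 4 6 3 15)|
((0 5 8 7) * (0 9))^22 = (0 8 9 5 7)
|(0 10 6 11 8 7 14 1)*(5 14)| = 9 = |(0 10 6 11 8 7 5 14 1)|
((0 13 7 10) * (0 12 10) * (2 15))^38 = (15)(0 7 13)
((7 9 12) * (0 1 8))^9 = ((0 1 8)(7 9 12))^9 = (12)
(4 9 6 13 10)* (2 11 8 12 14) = (2 11 8 12 14)(4 9 6 13 10) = [0, 1, 11, 3, 9, 5, 13, 7, 12, 6, 4, 8, 14, 10, 2]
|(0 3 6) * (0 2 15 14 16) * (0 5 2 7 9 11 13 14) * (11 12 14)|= |(0 3 6 7 9 12 14 16 5 2 15)(11 13)|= 22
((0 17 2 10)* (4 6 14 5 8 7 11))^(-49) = ((0 17 2 10)(4 6 14 5 8 7 11))^(-49) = (0 10 2 17)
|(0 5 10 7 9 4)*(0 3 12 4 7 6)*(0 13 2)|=|(0 5 10 6 13 2)(3 12 4)(7 9)|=6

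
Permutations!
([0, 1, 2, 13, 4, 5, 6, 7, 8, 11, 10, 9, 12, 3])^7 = (3 13)(9 11)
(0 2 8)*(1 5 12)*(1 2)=(0 1 5 12 2 8)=[1, 5, 8, 3, 4, 12, 6, 7, 0, 9, 10, 11, 2]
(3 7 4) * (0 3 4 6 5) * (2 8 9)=(0 3 7 6 5)(2 8 9)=[3, 1, 8, 7, 4, 0, 5, 6, 9, 2]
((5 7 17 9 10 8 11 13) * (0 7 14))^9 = (0 14 5 13 11 8 10 9 17 7)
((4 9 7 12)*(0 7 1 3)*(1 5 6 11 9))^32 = (0 12 1)(3 7 4)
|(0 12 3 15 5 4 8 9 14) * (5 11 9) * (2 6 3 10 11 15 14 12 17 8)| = |(0 17 8 5 4 2 6 3 14)(9 12 10 11)| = 36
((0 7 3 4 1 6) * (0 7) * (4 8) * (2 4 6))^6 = ((1 2 4)(3 8 6 7))^6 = (3 6)(7 8)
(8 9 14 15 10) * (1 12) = (1 12)(8 9 14 15 10) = [0, 12, 2, 3, 4, 5, 6, 7, 9, 14, 8, 11, 1, 13, 15, 10]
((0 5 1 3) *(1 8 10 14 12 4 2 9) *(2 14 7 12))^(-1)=(0 3 1 9 2 14 4 12 7 10 8 5)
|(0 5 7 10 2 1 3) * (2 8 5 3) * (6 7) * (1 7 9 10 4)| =|(0 3)(1 2 7 4)(5 6 9 10 8)| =20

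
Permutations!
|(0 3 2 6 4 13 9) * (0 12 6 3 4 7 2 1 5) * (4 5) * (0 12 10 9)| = 10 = |(0 5 12 6 7 2 3 1 4 13)(9 10)|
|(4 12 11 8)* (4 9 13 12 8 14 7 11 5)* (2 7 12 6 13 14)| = 6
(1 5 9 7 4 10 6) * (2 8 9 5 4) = (1 4 10 6)(2 8 9 7) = [0, 4, 8, 3, 10, 5, 1, 2, 9, 7, 6]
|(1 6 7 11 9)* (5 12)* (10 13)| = |(1 6 7 11 9)(5 12)(10 13)| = 10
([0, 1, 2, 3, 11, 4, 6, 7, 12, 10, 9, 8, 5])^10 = [0, 1, 2, 3, 4, 5, 6, 7, 8, 9, 10, 11, 12]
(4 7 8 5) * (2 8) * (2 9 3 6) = (2 8 5 4 7 9 3 6) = [0, 1, 8, 6, 7, 4, 2, 9, 5, 3]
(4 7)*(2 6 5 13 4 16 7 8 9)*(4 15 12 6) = (2 4 8 9)(5 13 15 12 6)(7 16) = [0, 1, 4, 3, 8, 13, 5, 16, 9, 2, 10, 11, 6, 15, 14, 12, 7]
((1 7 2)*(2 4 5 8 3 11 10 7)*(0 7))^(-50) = (0 11 8 4)(3 5 7 10)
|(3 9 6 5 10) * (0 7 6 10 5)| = |(0 7 6)(3 9 10)| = 3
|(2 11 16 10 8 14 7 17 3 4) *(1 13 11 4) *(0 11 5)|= 12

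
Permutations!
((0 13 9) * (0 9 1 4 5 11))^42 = (13)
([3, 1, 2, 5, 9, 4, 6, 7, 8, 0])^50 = [0, 1, 2, 3, 4, 5, 6, 7, 8, 9]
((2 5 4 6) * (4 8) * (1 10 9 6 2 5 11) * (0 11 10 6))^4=(0 5 10 1 4)(2 11 8 9 6)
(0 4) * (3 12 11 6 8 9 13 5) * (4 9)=[9, 1, 2, 12, 0, 3, 8, 7, 4, 13, 10, 6, 11, 5]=(0 9 13 5 3 12 11 6 8 4)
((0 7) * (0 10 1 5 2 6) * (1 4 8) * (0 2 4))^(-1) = ((0 7 10)(1 5 4 8)(2 6))^(-1) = (0 10 7)(1 8 4 5)(2 6)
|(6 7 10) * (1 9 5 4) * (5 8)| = |(1 9 8 5 4)(6 7 10)| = 15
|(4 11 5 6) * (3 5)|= |(3 5 6 4 11)|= 5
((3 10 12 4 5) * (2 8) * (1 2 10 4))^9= (1 12 10 8 2)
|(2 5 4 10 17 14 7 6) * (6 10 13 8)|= 12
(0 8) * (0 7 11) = (0 8 7 11) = [8, 1, 2, 3, 4, 5, 6, 11, 7, 9, 10, 0]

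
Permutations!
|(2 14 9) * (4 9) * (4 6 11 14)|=3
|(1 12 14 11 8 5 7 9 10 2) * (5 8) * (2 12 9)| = |(1 9 10 12 14 11 5 7 2)| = 9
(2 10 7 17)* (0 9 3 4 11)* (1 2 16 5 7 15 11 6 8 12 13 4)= (0 9 3 1 2 10 15 11)(4 6 8 12 13)(5 7 17 16)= [9, 2, 10, 1, 6, 7, 8, 17, 12, 3, 15, 0, 13, 4, 14, 11, 5, 16]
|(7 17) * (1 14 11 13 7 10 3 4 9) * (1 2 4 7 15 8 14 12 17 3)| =60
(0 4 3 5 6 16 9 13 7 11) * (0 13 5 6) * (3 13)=(0 4 13 7 11 3 6 16 9 5)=[4, 1, 2, 6, 13, 0, 16, 11, 8, 5, 10, 3, 12, 7, 14, 15, 9]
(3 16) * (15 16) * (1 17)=(1 17)(3 15 16)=[0, 17, 2, 15, 4, 5, 6, 7, 8, 9, 10, 11, 12, 13, 14, 16, 3, 1]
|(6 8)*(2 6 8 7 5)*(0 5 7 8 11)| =6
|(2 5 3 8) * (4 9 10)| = 12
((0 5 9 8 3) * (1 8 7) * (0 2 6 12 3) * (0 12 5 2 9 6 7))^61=(0 12 7 9 8 2 3 1)(5 6)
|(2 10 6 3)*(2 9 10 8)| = |(2 8)(3 9 10 6)| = 4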